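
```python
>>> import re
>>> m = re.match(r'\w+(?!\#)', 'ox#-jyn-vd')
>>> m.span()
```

The negative lookahead/lookbehind blocks any match where the forbidden context is present.
`re.match` only tries the pattern at the start of the string.
The match spans [0:1] → 'o'.

(0, 1)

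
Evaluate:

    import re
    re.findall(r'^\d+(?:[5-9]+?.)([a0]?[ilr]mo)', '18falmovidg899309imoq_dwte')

['almo']

This matches anchored at the start of the string; then one or more of a digit; then one or more of a character in [5-9] (lazy), then any character (non-capturing group); then optionally one of [a0], then one of [ilr], then the literal 'mo' (captured).
Matches: at [0:7] match '18falmo', group 1 = 'almo'.
Because there's exactly one group, `findall` drops the full match and keeps group 1 from the one hit.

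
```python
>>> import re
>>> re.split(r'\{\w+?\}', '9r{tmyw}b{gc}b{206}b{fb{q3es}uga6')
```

['9r', 'b', 'b', 'b{fb', 'uga6']

Matches to split on: at [2:8] → '{tmyw}'; at [9:13] → '{gc}'; at [14:19] → '{206}'; at [23:29] → '{q3es}'.
Splitting on the pattern gives 5 pieces.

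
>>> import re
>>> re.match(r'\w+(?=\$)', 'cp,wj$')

The `(?=…)`/`(?<=…)` assertion just peeks at neighbouring text; it doesn't advance the match position.
`re.match` won't scan ahead — the pattern has to work from the very first character.
Here the pattern fails at index 0, so the call returns None.

None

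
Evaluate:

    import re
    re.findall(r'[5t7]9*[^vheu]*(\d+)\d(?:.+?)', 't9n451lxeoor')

['5']

This matches one of [5t7], then zero or more of the literal '9', then zero or more of any character except [vheu]; then one or more of a digit (captured); then a digit; then one or more of any character (lazy) (non-capturing group).
Scanning left to right: at [0:7] match 't9n451l', group 1 = '5'.
One capturing group, so `findall` returns just the captured substring from the one match — 1 in all.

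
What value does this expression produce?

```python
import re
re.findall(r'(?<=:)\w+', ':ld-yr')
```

['ld']

The positive lookaround only admits positions where the adjacent text matches; those characters stay outside the span.
Scanning left to right: at [1:3] → 'ld'.
No capturing groups, so `findall` returns the 1 full match string.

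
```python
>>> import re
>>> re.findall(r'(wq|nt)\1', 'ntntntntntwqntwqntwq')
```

['nt', 'nt']

A backreference is literal: `\1` must see the identical characters the first group matched.
Walking the string: at [0:4] match 'ntnt', group 1 = 'nt'; at [4:8] match 'ntnt', group 1 = 'nt'.
One capturing group, so `findall` returns just the captured substring from each match — 2 in all.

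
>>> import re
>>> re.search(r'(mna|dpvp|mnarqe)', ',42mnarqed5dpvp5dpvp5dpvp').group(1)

The match spans [3:6] → 'mna'.
Captured: group 1 = 'mna'.

'mna'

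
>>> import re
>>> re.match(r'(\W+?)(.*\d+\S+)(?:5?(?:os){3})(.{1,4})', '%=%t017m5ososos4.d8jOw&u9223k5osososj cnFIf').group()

The pattern matches one or more of a non-word character (lazy) (captured); then zero or more of any character, then one or more of a digit, then one or more of a non-whitespace character (captured); then optionally the literal '5', then the literal 'os' repeated 3 times (non-capturing group); then 1 to 4 of any character (captured).
`re.match` won't scan ahead — the pattern has to work from the very first character.
The match spans [0:40] → '%=%t017m5ososos4.d8jOw&u9223k5osososj cn'.
Captured: group 1 = '%', group 2 = '=%t017m5ososos4.d8jOw&u9223k5', group 3 = 'j cn'.

'%=%t017m5ososos4.d8jOw&u9223k5osososj cn'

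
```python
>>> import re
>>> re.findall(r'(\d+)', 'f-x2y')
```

The pattern matches one or more of a digit (captured).
`findall` collects group 1 from the one match (1 total).

['2']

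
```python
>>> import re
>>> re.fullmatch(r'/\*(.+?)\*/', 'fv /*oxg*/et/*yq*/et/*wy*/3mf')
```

`re.fullmatch` is like wrapping the pattern in `^…$` (in single-line mode).
Here the pattern can't cover the whole string, so the call returns None.

None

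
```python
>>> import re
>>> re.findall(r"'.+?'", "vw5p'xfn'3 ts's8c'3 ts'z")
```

["'xfn'", "'s8c'"]

The `?` after the quantifier makes it lazy — it takes as little as possible before letting the rest of the pattern try.
Walking the string: at [4:9] → "'xfn'"; at [13:18] → "'s8c'".
No capturing groups, so `findall` returns the 2 full match strings.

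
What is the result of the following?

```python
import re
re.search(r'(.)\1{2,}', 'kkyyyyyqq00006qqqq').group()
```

The backreference `\1` re-matches whatever the first group consumed, character for character.
The match spans [2:7] → 'yyyyy'.

'yyyyy'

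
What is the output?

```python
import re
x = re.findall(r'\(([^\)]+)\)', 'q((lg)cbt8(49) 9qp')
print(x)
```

['(lg', '49']

With a single group, `findall` returns only what that group captured — 2 items.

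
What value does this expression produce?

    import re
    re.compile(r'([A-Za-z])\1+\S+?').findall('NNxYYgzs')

['N', 'Y']

The backreference `\1` re-matches whatever the first group consumed, character for character.
`findall` collects group 1 from each match (2 total).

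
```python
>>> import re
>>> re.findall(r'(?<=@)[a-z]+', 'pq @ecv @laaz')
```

['ecv', 'laaz']

The positive lookaround only admits positions where the adjacent text matches; those characters stay outside the span.
Since nothing is captured, `findall` lists the 2 matched substrings directly.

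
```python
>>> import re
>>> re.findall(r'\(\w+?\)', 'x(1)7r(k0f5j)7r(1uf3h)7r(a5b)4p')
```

['(1)', '(k0f5j)', '(1uf3h)', '(a5b)']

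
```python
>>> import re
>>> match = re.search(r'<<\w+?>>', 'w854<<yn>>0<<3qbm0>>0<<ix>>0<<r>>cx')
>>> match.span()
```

Unlike `match`, `search` isn't anchored — it looks for the pattern anywhere in the string.
The match spans [4:10] → '<<yn>>'.

(4, 10)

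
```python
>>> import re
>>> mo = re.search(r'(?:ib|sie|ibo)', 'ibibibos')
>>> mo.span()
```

(0, 2)

The match spans [0:2] → 'ib'.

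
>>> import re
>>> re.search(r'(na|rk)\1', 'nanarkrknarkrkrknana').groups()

('na',)

The backreference `\1` re-matches whatever the first group consumed, character for character.
Unlike `match`, `search` isn't anchored — it looks for the pattern anywhere in the string.
The match spans [0:4] → 'nana'.
Captured: group 1 = 'na'.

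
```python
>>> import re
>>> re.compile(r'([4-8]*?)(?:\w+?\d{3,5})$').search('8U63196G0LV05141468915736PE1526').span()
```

(0, 31)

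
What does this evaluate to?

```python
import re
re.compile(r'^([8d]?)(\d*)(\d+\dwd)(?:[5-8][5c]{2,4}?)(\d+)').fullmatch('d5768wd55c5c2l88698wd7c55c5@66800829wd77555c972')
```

`re.fullmatch` requires the pattern to consume the entire string.
Here the string isn't matched end-to-end, so the call returns None.

None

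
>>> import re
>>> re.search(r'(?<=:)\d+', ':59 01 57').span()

(1, 3)

Lookahead/lookbehind check context without consuming it, so the matched span excludes the asserted characters.
`re.search` scans for the first position where the pattern succeeds.
The match spans [1:3] → '59'.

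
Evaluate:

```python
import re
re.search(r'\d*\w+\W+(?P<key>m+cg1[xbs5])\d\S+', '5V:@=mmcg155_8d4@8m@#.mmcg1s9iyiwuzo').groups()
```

('mmcg15',)

Pattern: zero or more of a digit, then one or more of a word character; then one or more of a non-word character; then one or more of the literal 'm', then the literal 'cg1', then one of [xbs5] (captured as 'key'); then a digit; then one or more of a non-whitespace character.
`search` walks the string left to right and returns the first match it finds.
The match spans [0:36] → '5V:@=mmcg155_8d4@8m@#.mmcg1s9iyiwuzo'.
Captured: group 1 = 'mmcg15'.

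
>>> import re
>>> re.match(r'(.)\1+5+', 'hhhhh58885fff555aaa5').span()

A backreference is literal: `\1` must see the identical characters the first group matched.
`re.match` only tries the pattern at the start of the string.
The match spans [0:6] → 'hhhhh5'.
Captured: group 1 = 'h'.

(0, 6)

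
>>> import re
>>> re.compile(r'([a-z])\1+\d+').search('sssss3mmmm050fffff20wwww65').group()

After group 1 captures some text, `\1` only succeeds where that same text appears again.
The match spans [0:6] → 'sssss3'.

'sssss3'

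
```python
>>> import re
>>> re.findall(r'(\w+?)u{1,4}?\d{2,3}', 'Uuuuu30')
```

`findall` collects group 1 from the one match (1 total).

['U']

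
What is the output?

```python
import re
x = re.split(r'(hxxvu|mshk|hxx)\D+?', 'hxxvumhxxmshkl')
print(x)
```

['', 'hxxvu', '', 'hxx', 'shkl']

The regex engine tests alternatives in the order written; an earlier branch that matches wins even if a later one would match more.
Matches to split on: at [0:6] → 'hxxvum'; at [6:10] → 'hxxm'.
`re.split` interleaves the captured-group text with the surrounding fragments.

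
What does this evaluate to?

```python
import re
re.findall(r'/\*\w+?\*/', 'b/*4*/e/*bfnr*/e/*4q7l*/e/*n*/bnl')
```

['/*4*/', '/*bfnr*/', '/*4q7l*/', '/*n*/']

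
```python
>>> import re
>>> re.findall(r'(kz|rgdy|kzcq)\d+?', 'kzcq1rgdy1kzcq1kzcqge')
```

With a single group, `findall` returns only what that group captured — 3 items.

['kzcq', 'rgdy', 'kzcq']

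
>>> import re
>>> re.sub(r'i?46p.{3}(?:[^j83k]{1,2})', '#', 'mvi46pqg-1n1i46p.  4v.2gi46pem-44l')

'mv#1#.2g#l'

Each match is replaced by '#'.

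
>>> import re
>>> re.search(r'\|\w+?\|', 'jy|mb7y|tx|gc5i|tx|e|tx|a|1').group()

The match spans [2:8] → '|mb7y|'.

'|mb7y|'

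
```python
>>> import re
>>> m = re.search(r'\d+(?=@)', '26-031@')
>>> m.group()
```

'031'

The positive lookaround only admits positions where the adjacent text matches; those characters stay outside the span.
The match spans [3:6] → '031'.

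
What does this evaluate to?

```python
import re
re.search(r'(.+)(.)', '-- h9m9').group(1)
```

'-- h9m'

The match spans [0:7] → '-- h9m9'.
Captured: group 1 = '-- h9m', group 2 = '9'.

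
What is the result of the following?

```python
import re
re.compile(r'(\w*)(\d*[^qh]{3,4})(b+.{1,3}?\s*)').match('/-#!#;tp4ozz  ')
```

None

`re.match` only tries the pattern at the start of the string.
Here the pattern fails at index 0, so the call returns None.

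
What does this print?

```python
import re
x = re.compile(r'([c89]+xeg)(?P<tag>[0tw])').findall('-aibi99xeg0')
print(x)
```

[('99xeg', '0')]

This matches one or more of one of [c89], then the literal 'xeg' (captured); then one of [0tw] (captured as 'tag').
Walking the string: at [5:11] match '99xeg0', groups = ('99xeg', '0').
2 groups means the one result is a tuple of 2 captured strings — 1 here.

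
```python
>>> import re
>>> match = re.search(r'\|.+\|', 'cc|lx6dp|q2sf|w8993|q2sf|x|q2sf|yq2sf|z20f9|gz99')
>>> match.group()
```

`re.search` tries every starting position until one works.
The match spans [2:44] → '|lx6dp|q2sf|w8993|q2sf|x|q2sf|yq2sf|z20f9|'.

'|lx6dp|q2sf|w8993|q2sf|x|q2sf|yq2sf|z20f9|'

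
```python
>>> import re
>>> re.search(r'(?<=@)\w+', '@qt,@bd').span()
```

(1, 3)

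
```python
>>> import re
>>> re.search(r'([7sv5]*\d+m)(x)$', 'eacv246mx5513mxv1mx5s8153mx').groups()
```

('5s8153m', 'x')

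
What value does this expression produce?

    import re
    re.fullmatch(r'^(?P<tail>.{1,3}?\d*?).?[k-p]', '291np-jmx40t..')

The pattern matches anchored at the start of the string; then 1 to 3 of any character (lazy), then zero or more of a digit (lazy) (captured as 'tail'); then optionally any character, then a character in [k-p].
`re.fullmatch` requires the pattern to consume the entire string.
Here there's no way to consume every character, so the call returns None.

None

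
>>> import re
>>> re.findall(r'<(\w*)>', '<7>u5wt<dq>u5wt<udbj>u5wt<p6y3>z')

Because there's exactly one group, `findall` drops the full match and keeps group 1 from each hit.

['7', 'dq', 'udbj', 'p6y3']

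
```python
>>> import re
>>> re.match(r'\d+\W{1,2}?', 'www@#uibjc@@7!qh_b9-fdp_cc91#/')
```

The pattern matches one or more of a digit; then 1 to 2 of a non-word character (lazy).
`re.match` only tries the pattern at the start of the string.
Here the string doesn't start with a match, so the call returns None.

None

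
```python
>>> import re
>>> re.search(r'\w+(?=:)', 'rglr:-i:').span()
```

(0, 4)

The lookaround is zero-width — it requires the adjacent text to match without consuming it, so the asserted text isn't part of the match.
The match spans [0:4] → 'rglr'.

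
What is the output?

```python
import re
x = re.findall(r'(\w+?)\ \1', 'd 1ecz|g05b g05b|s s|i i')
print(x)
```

['g05b', 's', 'i']

The backreference `\1` re-matches whatever the first group consumed, character for character.
Because there's exactly one group, `findall` drops the full match and keeps group 1 from each hit.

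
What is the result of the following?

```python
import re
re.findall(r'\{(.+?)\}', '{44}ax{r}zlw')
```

One capturing group, so `findall` returns just the captured substring from each match — 2 in all.

['44', 'r']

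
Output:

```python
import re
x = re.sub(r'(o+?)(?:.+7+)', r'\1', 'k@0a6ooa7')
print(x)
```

k@0a6o

Pattern: one or more of a literal 'o' (lazy) (captured); then one or more of any character, then one or more of a literal '7' (non-capturing group).
Because the quantifier is non-greedy, it stops expanding at the earliest point where the rest of the pattern can succeed.
Matches: at [5:9] → 'ooa7'.
The replacement refers to a captured group, so each match is rewritten using its own captured text.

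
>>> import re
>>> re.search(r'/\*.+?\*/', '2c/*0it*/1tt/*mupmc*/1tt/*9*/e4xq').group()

The match spans [2:9] → '/*0it*/'.

'/*0it*/'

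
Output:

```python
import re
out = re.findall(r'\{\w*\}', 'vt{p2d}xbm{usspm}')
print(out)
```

Since nothing is captured, `findall` lists the 2 matched substrings directly.

['{p2d}', '{usspm}']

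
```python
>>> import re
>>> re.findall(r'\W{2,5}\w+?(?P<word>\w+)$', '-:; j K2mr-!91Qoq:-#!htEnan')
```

['tEnan']

The pattern matches 2 to 5 of a non-word character; then one or more of a word character (lazy); then one or more of a word character (captured as 'word'); then anchored at the end.
A non-greedy quantifier consumes as few characters as it can — just enough that the remainder of the pattern still matches from where it stops; whatever follows it matches normally.
Scanning left to right: at [17:27] match ':-#!htEnan', group 1 = 'tEnan'.
`findall` collects group 1 from the one match (1 total).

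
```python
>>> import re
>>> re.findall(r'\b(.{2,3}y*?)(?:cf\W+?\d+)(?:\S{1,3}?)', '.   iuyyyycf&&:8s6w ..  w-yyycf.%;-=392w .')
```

Pattern: a word boundary (`\b`, zero-width); then 2 to 3 of any character, then zero or more of the literal 'y' (lazy) (captured); then the literal 'cf', then one or more of a non-word character (lazy), then one or more of a digit (non-capturing group); then 1 to 3 of a non-whitespace character (lazy) (non-capturing group).
`findall` collects group 1 from each match (2 total).

['iuyyyy', 'w-yyy']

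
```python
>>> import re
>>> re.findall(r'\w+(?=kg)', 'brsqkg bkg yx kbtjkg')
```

The `(?=…)`/`(?<=…)` assertion just peeks at neighbouring text; it doesn't advance the match position.
`findall` yields the raw match text (3 of them) because the pattern has no groups.

['brsq', 'b', 'kbtj']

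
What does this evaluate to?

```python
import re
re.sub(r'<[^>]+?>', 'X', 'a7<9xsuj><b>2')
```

Each match is replaced by 'X'.

'a7XX2'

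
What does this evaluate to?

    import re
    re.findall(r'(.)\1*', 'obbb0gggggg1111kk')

['o', 'b', '0', 'g', '1', 'k']

After group 1 captures some text, `\1` only succeeds where that same text appears again.
Matches: at [0:1] match 'o', group 1 = 'o'; at [1:4] match 'bbb', group 1 = 'b'; at [4:5] match '0', group 1 = '0'; at [5:11] match 'gggggg', group 1 = 'g'; at [11:15] match '1111', group 1 = '1'; ….
One capturing group, so `findall` returns just the captured substring from each match — 6 in all.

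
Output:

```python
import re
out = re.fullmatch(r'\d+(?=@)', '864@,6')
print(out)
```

None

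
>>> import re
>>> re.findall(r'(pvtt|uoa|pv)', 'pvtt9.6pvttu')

['pvtt', 'pvtt']

Alternation tries branches left to right and keeps the first one that lets the overall match succeed at that position.
One capturing group, so `findall` returns just the captured substring from each match — 2 in all.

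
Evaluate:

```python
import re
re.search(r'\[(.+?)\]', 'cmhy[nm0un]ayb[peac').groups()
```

`search` walks the string left to right and returns the first match it finds.
The match spans [4:11] → '[nm0un]'.
Captured: group 1 = 'nm0un'.

('nm0un',)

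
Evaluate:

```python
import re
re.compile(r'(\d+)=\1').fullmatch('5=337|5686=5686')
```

None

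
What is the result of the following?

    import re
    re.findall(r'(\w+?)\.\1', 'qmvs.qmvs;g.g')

After group 1 captures some text, `\1` only succeeds where that same text appears again.
Because there's exactly one group, `findall` drops the full match and keeps group 1 from each hit.

['qmvs', 'g']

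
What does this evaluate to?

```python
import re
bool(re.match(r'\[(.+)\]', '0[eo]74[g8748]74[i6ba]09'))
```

False

`re.match` only tries the pattern at the start of the string.
Here position 0 doesn't satisfy it, so the call returns None, and `bool(None)` is False.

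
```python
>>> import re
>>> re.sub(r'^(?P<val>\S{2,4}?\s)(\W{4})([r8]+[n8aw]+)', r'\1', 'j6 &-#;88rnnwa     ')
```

`\1` in the replacement pulls in group 1's text for each match.

'j6      '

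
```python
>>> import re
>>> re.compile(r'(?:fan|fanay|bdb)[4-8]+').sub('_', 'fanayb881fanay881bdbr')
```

Matches: at [9:16] → 'fanay88'.
`sub` substitutes '_' at each match site.

'fanayb881_1bdbr'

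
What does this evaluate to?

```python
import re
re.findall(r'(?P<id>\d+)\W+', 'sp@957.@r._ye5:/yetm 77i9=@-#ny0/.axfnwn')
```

['957', '5', '9', '0']

The pattern matches one or more of a digit (captured as 'id'); then one or more of a non-word character.
Walking the string: at [3:8] match '957.@', group 1 = '957'; at [13:16] match '5:/', group 1 = '5'; at [24:29] match '9=@-#', group 1 = '9'; at [31:34] match '0/.', group 1 = '0'.
With a single group, `findall` returns only what that group captured — 4 items.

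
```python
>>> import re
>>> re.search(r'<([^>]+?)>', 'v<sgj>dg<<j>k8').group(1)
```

`search` walks the string left to right and returns the first match it finds.
The match spans [1:6] → '<sgj>'.
Captured: group 1 = 'sgj'.

'sgj'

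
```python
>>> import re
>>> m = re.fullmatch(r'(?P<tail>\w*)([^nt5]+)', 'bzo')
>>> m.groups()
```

Pattern: zero or more of a word character (captured as 'tail'); then one or more of any character except [nt5] (captured).
`re.fullmatch` is like wrapping the pattern in `^…$` (in single-line mode).
The match spans [0:3] → 'bzo'.
Captured: group 1 = 'bz', group 2 = 'o'.

('bz', 'o')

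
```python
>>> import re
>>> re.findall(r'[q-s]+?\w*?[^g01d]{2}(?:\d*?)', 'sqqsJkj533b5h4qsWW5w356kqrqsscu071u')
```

['sqq', 'sJk', 'qsW', 'qrq', 'ssc']

Lazy quantifiers expand one character at a time until the remainder of the pattern can match.
Since nothing is captured, `findall` lists the 5 matched substrings directly.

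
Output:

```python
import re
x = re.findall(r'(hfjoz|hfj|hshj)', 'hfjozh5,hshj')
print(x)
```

['hfjoz', 'hshj']

Alternation tries branches left to right and keeps the first one that lets the overall match succeed at that position.
Scanning left to right: at [0:5] match 'hfjoz', group 1 = 'hfjoz'; at [8:12] match 'hshj', group 1 = 'hshj'.
One capturing group, so `findall` returns just the captured substring from each match — 2 in all.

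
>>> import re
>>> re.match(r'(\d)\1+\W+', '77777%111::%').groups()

The match spans [0:6] → '77777%'.
Captured: group 1 = '7'.

('7',)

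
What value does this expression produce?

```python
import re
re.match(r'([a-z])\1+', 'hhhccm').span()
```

After group 1 captures some text, `\1` only succeeds where that same text appears again.
`re.match` only tries the pattern at the start of the string.
The match spans [0:3] → 'hhh'.
Captured: group 1 = 'h'.

(0, 3)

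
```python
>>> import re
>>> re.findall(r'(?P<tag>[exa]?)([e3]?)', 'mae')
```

[('', ''), ('a', 'e'), ('', '')]

This matches optionally one of [exa] (captured as 'tag'); then optionally one of [e3] (captured).
Walking the string: at [0:0] match '', groups = ('', ''); at [1:3] match 'ae', groups = ('a', 'e'); at [3:3] match '', groups = ('', '').
2 groups means each result is a tuple of 2 captured strings — 3 here.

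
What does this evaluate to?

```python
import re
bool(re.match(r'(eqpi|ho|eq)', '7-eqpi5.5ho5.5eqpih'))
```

`re.match` won't scan ahead — the pattern has to work from the very first character.
Here the pattern fails at index 0, so the call returns None, and `bool(None)` is False.

False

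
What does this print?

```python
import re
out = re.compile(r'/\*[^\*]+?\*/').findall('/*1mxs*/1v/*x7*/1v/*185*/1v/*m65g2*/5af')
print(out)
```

['/*1mxs*/', '/*x7*/', '/*185*/', '/*m65g2*/']

Scanning left to right: at [0:8] → '/*1mxs*/'; at [10:16] → '/*x7*/'; at [18:25] → '/*185*/'; at [27:36] → '/*m65g2*/'.
`findall` yields the raw match text (4 of them) because the pattern has no groups.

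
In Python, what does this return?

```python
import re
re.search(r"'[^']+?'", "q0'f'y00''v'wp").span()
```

(2, 5)

`re.search` tries every starting position until one works.
The match spans [2:5] → "'f'".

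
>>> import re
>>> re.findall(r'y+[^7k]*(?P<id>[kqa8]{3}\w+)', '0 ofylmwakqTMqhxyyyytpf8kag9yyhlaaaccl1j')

['akqTMqhxyyyytpf8kag9yyhlaaaccl1j']

Pattern: one or more of a literal 'y', then zero or more of any character except [7k]; then exactly 3 of one of [kqa8], then one or more of a word character (captured as 'id').
Scanning left to right: at [4:40] match 'ylmwakqTMqhxyyyytpf8kag9yyhlaaaccl1j', group 1 = 'akqTMqhxyyyytpf8kag9yyhlaaaccl1j'.
Because there's exactly one group, `findall` drops the full match and keeps group 1 from the one hit.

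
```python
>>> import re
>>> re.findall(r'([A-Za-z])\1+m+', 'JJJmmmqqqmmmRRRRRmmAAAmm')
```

The backreference `\1` re-matches whatever the first group consumed, character for character.
Walking the string: at [0:6] match 'JJJmmm', group 1 = 'J'; at [6:12] match 'qqqmmm', group 1 = 'q'; at [12:19] match 'RRRRRmm', group 1 = 'R'; at [19:24] match 'AAAmm', group 1 = 'A'.
Because there's exactly one group, `findall` drops the full match and keeps group 1 from each hit.

['J', 'q', 'R', 'A']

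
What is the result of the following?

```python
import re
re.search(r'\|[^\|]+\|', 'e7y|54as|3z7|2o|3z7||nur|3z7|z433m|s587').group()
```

`search` walks the string left to right and returns the first match it finds.
The match spans [3:9] → '|54as|'.

'|54as|'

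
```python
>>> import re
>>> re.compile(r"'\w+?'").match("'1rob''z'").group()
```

"'1rob'"

`re.match` won't scan ahead — the pattern has to work from the very first character.
The match spans [0:6] → "'1rob'".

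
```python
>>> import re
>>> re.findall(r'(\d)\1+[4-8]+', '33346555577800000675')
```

['3', '0']

`\1` has to match the exact text group 1 already captured.
`findall` collects group 1 from each match (2 total).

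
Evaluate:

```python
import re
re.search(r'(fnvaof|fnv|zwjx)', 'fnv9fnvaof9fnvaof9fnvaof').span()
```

(0, 3)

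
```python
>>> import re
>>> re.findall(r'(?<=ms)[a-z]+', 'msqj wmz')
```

Lookahead/lookbehind check context without consuming it, so the matched span excludes the asserted characters.
Scanning left to right: at [2:4] → 'qj'.
`findall` yields the raw match text (1 of them) because the pattern has no groups.

['qj']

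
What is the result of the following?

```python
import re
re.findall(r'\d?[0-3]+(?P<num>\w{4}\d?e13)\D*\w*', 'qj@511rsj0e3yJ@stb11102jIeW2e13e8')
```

['jIeW2e13']

This matches optionally a digit, then one or more of a character in [0-3]; then exactly 4 of a word character, then optionally a digit, then the literal 'e13' (captured as 'num'); then zero or more of a non-digit, then zero or more of a word character.
Walking the string: at [18:33] match '11102jIeW2e13e8', group 1 = 'jIeW2e13'.
One capturing group, so `findall` returns just the captured substring from the one match — 1 in all.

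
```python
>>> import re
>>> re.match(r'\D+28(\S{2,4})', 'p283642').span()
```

With `match`, the pattern is implicitly anchored at the beginning.
The match spans [0:7] → 'p283642'.

(0, 7)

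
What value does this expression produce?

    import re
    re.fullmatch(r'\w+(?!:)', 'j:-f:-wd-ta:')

`fullmatch` succeeds only if the pattern covers the string from start to end.
Here the pattern can't cover the whole string, so the call returns None.

None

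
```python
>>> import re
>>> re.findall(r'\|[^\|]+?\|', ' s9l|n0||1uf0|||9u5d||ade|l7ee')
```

No capturing groups, so `findall` returns the 4 full match strings.

['|n0|', '|1uf0|', '|9u5d|', '|ade|']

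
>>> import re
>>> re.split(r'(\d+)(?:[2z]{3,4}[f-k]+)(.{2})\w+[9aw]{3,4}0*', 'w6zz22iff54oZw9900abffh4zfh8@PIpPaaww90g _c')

['w', '6', '54', 'abffh4zfh8@PIpPaaww90g _c']

Because the pattern has a capturing group, `split` also inserts each captured text between the pieces.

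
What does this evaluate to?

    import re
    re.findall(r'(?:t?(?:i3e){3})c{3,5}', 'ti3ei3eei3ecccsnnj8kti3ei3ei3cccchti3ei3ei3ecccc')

['ti3ei3ei3ecccc']

This matches optionally a literal 't', then the literal 'i3e' repeated 3 times (non-capturing group); then 3 to 5 of a literal 'c'.
With no groups in the pattern, `findall` gives back each whole match — 1 here.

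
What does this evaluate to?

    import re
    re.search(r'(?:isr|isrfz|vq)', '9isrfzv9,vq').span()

Alternation isn't longest-match — the leftmost alternative that fits at this position is chosen.
The match spans [1:4] → 'isr'.

(1, 4)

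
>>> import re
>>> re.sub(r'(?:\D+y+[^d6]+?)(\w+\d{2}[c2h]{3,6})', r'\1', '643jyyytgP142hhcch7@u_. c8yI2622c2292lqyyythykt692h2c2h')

'643gP142hhcch7@u_. c8yI2622c2292t692h2c2h'

The pattern matches one or more of a non-digit, then one or more of a literal 'y', then one or more of any character except [d6] (lazy) (non-capturing group); then one or more of a word character, then exactly 2 of a digit, then 3 to 6 of one of [c2h] (captured).
`\1` in the replacement pulls in group 1's text for each match.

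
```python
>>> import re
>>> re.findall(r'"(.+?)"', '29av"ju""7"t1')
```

['ju', '7']

Matches: at [4:8] match '"ju"', group 1 = 'ju'; at [8:11] match '"7"', group 1 = '7'.
Because there's exactly one group, `findall` drops the full match and keeps group 1 from each hit.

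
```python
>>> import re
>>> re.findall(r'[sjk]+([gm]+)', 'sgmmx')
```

This matches one or more of one of [sjk]; then one or more of one of [gm] (captured).
Scanning left to right: at [0:4] match 'sgmm', group 1 = 'gmm'.
One capturing group, so `findall` returns just the captured substring from the one match — 1 in all.

['gmm']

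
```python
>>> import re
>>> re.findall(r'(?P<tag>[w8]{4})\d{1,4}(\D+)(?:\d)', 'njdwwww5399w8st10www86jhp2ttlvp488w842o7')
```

This matches exactly 4 of one of [w8] (captured as 'tag'); then 1 to 4 of a digit; then one or more of a non-digit (captured); then a digit (non-capturing group).
Walking the string: at [3:13] match 'wwww5399w8', groups = ('wwww', 'w'); at [17:26] match 'www86jhp2', groups = ('www8', 'jhp'); at [32:40] match '88w842o7', groups = ('88w8', 'o').
2 groups means each result is a tuple of 2 captured strings — 3 here.

[('wwww', 'w'), ('www8', 'jhp'), ('88w8', 'o')]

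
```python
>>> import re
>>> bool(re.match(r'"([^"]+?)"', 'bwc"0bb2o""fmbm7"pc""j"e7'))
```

`re.match` won't scan ahead — the pattern has to work from the very first character.
Here position 0 doesn't satisfy it, so the call returns None, and `bool(None)` is False.

False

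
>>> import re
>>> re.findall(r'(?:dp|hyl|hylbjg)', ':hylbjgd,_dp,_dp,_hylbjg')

['hyl', 'dp', 'dp', 'hyl']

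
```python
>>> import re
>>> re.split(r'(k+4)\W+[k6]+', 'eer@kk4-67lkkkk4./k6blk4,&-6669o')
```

['eer@', 'kk4', '7l', 'kkkk4', 'bl', 'k4', '9o']

`re.split` interleaves the captured-group text with the surrounding fragments.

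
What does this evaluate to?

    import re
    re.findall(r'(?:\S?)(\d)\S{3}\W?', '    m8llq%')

This matches optionally a non-whitespace character (non-capturing group); then a digit (captured); then exactly 3 of a non-whitespace character, then optionally a non-word character.
Walking the string: at [4:10] match 'm8llq%', group 1 = '8'.
Because there's exactly one group, `findall` drops the full match and keeps group 1 from the one hit.

['8']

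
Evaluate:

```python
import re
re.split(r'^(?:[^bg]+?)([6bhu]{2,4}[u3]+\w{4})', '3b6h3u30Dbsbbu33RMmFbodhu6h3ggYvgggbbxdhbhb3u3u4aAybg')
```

['', 'b6h3u30Dbs', 'bbu33RMmFbodhu6h3ggYvgggbbxdhbhb3u3u4aAybg']

The pattern matches anchored at the start of the string; then one or more of any character except [bg] (lazy) (non-capturing group); then 2 to 4 of one of [6bhu], then one or more of one of [u3], then exactly 4 of a word character (captured).
Matches to split on: at [0:11] → '3b6h3u30Dbs'.
The group in the pattern means `split` returns the separators' captures alongside the pieces.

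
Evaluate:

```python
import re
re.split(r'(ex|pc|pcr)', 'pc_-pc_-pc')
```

['', 'pc', '_-', 'pc', '_-', 'pc', '']

Matches to split on: at [0:2] → 'pc'; at [4:6] → 'pc'; at [8:10] → 'pc'.
Because the pattern has a capturing group, `split` also inserts each captured text between the pieces.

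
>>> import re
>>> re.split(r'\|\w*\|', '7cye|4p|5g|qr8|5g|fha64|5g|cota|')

['7cye', '5g', '5g', '5g', '']

Matches to split on: at [4:8] → '|4p|'; at [10:15] → '|qr8|'; at [17:24] → '|fha64|'; at [26:32] → '|cota|'.
Splitting on the pattern gives 5 pieces.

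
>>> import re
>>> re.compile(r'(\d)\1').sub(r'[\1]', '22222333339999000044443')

A backreference is literal: `\1` must see the identical characters the first group matched.
Each match is replaced using the text its own group 1 captured.

'[2][2]2[3][3]3[9][9][0][0][4][4]3'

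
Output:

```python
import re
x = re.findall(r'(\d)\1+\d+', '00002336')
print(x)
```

['0']

`\1` is not a pattern — it's the concrete string captured by group 1, re-applied verbatim.
`findall` collects group 1 from the one match (1 total).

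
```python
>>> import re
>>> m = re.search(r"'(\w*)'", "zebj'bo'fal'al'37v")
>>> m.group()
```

`re.search` tries every starting position until one works.
The match spans [4:8] → "'bo'".
Captured: group 1 = 'bo'.

"'bo'"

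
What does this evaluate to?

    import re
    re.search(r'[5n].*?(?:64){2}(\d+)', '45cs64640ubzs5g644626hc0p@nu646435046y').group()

The pattern matches one of [5n], then zero or more of any character (lazy), then the literal '64' repeated 2 times; then one or more of a digit (captured).
With the lazy modifier that quantifier settles for the fewest repetitions that let the rest of the pattern succeed (the atoms after it are unaffected and can still be greedy).
`re.search` tries every starting position until one works.
The match spans [1:9] → '5cs64640'.
Captured: group 1 = '0'.

'5cs64640'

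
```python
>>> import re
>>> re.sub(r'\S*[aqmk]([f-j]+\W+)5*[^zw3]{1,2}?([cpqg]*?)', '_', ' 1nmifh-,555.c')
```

' _c'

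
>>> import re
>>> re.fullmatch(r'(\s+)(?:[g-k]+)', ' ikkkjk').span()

(0, 7)

The pattern matches one or more of whitespace (captured); then one or more of a character in [g-k] (non-capturing group).
`re.fullmatch` is like wrapping the pattern in `^…$` (in single-line mode).
The match spans [0:7] → ' ikkkjk'.
Captured: group 1 = ' '.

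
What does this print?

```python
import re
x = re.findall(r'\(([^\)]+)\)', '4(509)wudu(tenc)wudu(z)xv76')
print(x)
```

['509', 'tenc', 'z']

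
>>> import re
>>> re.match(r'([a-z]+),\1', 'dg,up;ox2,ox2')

None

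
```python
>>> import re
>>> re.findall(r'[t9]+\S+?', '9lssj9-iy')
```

Lazy quantifiers expand one character at a time until the remainder of the pattern can match.
With no groups in the pattern, `findall` gives back each whole match — 2 here.

['9l', '9-']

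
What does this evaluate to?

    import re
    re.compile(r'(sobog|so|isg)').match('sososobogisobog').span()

`re.match` only tries the pattern at the start of the string.
The match spans [0:2] → 'so'.
Captured: group 1 = 'so'.

(0, 2)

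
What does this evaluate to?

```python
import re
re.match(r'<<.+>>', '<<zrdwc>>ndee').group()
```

'<<zrdwc>>'

`match` is anchored at position 0; if the pattern doesn't fit there, it returns None.
The match spans [0:9] → '<<zrdwc>>'.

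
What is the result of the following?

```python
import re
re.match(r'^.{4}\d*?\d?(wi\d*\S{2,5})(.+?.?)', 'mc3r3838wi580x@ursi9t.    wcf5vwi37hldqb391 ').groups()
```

('wi580x@urs', 'i9')

This matches anchored at the start of the string; then exactly 4 of any character, then zero or more of a digit (lazy), then optionally a digit; then the literal 'wi', then zero or more of a digit, then 2 to 5 of a non-whitespace character (captured); then one or more of any character (lazy), then optionally any character (captured).
A non-greedy quantifier consumes as few characters as it can — just enough that the remainder of the pattern still matches from where it stops; whatever follows it matches normally.
`re.match` won't scan ahead — the pattern has to work from the very first character.
The match spans [0:20] → 'mc3r3838wi580x@ursi9'.
Captured: group 1 = 'wi580x@urs', group 2 = 'i9'.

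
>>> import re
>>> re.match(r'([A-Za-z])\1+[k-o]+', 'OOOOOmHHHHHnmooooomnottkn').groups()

('O',)

The match spans [0:6] → 'OOOOOm'.
Captured: group 1 = 'O'.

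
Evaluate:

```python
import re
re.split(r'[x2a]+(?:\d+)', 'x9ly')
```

['', 'ly']

This matches one or more of one of [x2a]; then one or more of a digit (non-capturing group).
Matches to split on: at [0:2] → 'x9'.
`split` removes every match and returns the 2 fragments in between.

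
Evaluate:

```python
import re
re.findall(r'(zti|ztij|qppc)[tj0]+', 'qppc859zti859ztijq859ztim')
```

With a single group, `findall` returns only what that group captured — 1 item.

['zti']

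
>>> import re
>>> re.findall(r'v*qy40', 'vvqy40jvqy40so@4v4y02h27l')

Pattern: zero or more of a literal 'v'; then the literal 'qy', then the literal '40'.
Scanning left to right: at [0:6] → 'vvqy40'; at [7:12] → 'vqy40'.
With no groups in the pattern, `findall` gives back each whole match — 2 here.

['vvqy40', 'vqy40']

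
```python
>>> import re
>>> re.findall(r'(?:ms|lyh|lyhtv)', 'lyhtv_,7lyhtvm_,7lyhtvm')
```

['lyh', 'lyh', 'lyh']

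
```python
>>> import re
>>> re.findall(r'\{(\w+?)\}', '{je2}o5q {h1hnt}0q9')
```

['je2', 'h1hnt']

Walking the string: at [0:5] match '{je2}', group 1 = 'je2'; at [9:16] match '{h1hnt}', group 1 = 'h1hnt'.
Because there's exactly one group, `findall` drops the full match and keeps group 1 from each hit.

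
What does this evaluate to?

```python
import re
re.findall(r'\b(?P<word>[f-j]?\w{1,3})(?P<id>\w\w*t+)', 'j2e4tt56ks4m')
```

The pattern matches a word boundary (`\b`, zero-width); then optionally a character in [f-j], then 1 to 3 of a word character (captured as 'word'); then a word character, then zero or more of a word character, then one or more of a literal 't' (captured as 'id').
Matches: at [0:6] match 'j2e4tt', groups = ('j2e4', 'tt').
`findall` packs the 2 group values into a tuple for every match.

[('j2e4', 'tt')]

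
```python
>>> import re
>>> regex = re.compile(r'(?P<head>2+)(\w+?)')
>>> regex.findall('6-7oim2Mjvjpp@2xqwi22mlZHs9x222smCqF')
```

[('2', 'M'), ('2', 'x'), ('22', 'm'), ('222', 's')]

The pattern matches one or more of a literal '2' (captured as 'head'); then one or more of a word character (lazy) (captured).
Lazy quantifiers expand one character at a time until the remainder of the pattern can match.
Scanning left to right: at [6:8] match '2M', groups = ('2', 'M'); at [14:16] match '2x', groups = ('2', 'x'); at [19:22] match '22m', groups = ('22', 'm'); at [28:32] match '222s', groups = ('222', 's').
2 groups means each result is a tuple of 2 captured strings — 4 here.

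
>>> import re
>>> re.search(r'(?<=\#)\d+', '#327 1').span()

(1, 4)

The positive lookaround only admits positions where the adjacent text matches; those characters stay outside the span.
Unlike `match`, `search` isn't anchored — it looks for the pattern anywhere in the string.
The match spans [1:4] → '327'.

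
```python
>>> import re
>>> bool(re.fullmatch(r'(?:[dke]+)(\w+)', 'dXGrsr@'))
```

False

The pattern matches one or more of one of [dke] (non-capturing group); then one or more of a word character (captured).
`re.fullmatch` is like wrapping the pattern in `^…$` (in single-line mode).
Here the pattern can't cover the whole string, so the call returns None, and `bool(None)` is False.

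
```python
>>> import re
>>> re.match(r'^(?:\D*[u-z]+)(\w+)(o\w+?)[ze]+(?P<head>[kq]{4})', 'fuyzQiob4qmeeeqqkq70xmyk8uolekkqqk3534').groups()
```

The match spans [0:33] → 'fuyzQiob4qmeeeqqkq70xmyk8uolekkqq'.
Captured: group 1 = 'Qiob4qmeeeqqkq70xmyk8u', group 2 = 'ol', group 3 = 'kkqq'.

('Qiob4qmeeeqqkq70xmyk8u', 'ol', 'kkqq')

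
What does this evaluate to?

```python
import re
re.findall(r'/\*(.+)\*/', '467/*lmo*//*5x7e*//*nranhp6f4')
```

['lmo*//*5x7e']

Walking the string: at [3:18] match '/*lmo*//*5x7e*/', group 1 = 'lmo*//*5x7e'.
Because there's exactly one group, `findall` drops the full match and keeps group 1 from the one hit.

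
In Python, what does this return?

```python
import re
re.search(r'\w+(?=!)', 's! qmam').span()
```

The `(?=…)`/`(?<=…)` assertion just peeks at neighbouring text; it doesn't advance the match position.
Unlike `match`, `search` isn't anchored — it looks for the pattern anywhere in the string.
The match spans [0:1] → 's'.

(0, 1)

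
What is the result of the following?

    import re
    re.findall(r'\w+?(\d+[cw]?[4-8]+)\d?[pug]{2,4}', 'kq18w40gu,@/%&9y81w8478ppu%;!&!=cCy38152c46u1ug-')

The pattern matches one or more of a word character (lazy); then one or more of a digit, then optionally one of [cw], then one or more of a character in [4-8] (captured); then optionally a digit, then 2 to 4 of one of [pug].
Lazy quantifiers expand one character at a time until the remainder of the pattern can match.
Matches: at [0:9] match 'kq18w40gu', group 1 = '18w4'; at [14:26] match '9y81w8478ppu', group 1 = '81w8478'.
With a single group, `findall` returns only what that group captured — 2 items.

['18w4', '81w8478']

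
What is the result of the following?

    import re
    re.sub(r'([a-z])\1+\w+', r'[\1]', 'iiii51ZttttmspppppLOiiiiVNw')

A backreference is literal: `\1` must see the identical characters the first group matched.
Matches: at [0:27] → 'iiii51ZttttmspppppLOiiiiVNw'.
Each match is replaced using the text its own group 1 captured.

'[i]'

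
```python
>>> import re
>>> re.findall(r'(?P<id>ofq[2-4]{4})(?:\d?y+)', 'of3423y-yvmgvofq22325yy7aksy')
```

['ofq2232']

Pattern: the literal 'ofq', then exactly 4 of a character in [2-4] (captured as 'id'); then optionally a digit, then one or more of a literal 'y' (non-capturing group).
Scanning left to right: at [13:23] match 'ofq22325yy', group 1 = 'ofq2232'.
Because there's exactly one group, `findall` drops the full match and keeps group 1 from the one hit.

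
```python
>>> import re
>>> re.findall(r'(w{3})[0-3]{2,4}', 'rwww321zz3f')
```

['www']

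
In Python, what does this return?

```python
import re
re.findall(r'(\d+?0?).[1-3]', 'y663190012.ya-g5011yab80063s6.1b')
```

Pattern: one or more of a digit (lazy), then optionally the literal '0' (captured); then any character, then a character in [1-3].
Matches: at [1:4] match '663', group 1 = '6'; at [4:9] match '19001', group 1 = '190'; at [15:19] match '5011', group 1 = '50'; at [22:27] match '80063', group 1 = '800'; at [28:31] match '6.1', group 1 = '6'.
`findall` collects group 1 from each match (5 total).

['6', '190', '50', '800', '6']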